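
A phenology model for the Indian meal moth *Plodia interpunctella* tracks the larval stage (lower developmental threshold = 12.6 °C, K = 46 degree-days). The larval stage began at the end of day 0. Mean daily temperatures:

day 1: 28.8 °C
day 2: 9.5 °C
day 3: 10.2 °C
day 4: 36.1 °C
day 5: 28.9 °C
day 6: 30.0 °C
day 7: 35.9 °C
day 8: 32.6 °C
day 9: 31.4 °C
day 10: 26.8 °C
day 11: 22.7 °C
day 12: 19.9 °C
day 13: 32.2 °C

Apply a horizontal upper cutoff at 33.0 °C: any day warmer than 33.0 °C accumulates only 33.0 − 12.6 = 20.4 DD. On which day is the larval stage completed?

day 5

Daily DD above 12.6 °C (capped at 20.4): 16.2, 0.0, 0.0, 20.4, 16.3, 17.4, 20.4, 20.0, 18.8, 14.2, 10.1, 7.3, 19.6.
Cumulative: 16.2, 16.2, 16.2, 36.6, 52.9, 70.3, 90.7, 110.7, 129.5, 143.7, 153.8, 161.1, 180.7.
The total first reaches 46 DD on day 5.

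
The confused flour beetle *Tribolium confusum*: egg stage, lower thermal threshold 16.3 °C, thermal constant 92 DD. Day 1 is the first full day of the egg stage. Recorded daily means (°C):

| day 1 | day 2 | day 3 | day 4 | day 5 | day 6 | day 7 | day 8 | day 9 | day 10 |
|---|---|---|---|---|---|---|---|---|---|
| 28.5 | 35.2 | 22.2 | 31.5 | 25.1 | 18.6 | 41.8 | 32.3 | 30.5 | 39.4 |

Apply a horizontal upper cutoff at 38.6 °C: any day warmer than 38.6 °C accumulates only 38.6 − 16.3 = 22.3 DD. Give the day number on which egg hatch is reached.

Daily DD above 16.3 °C (capped at 22.3): 12.2, 18.9, 5.9, 15.2, 8.8, 2.3, 22.3, 16.0, 14.2, 22.3.
Cumulative: 12.2, 31.1, 37.0, 52.2, 61.0, 63.3, 85.6, 101.6, 115.8, 138.1.
The total first reaches 92 DD on day 8.

day 8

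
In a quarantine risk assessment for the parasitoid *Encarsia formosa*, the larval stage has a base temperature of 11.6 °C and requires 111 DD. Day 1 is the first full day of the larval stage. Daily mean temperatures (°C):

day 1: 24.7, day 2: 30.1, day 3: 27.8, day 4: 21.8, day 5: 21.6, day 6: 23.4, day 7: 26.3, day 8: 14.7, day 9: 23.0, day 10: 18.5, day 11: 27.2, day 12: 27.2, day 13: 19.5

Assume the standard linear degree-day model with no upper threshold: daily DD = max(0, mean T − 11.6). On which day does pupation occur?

day 10

Daily DD above 11.6 °C: 13.1, 18.5, 16.2, 10.2, 10.0, 11.8, 14.7, 3.1, 11.4, 6.9, 15.6, 15.6, 7.9.
Cumulative: 13.1, 31.6, 47.8, 58.0, 68.0, 79.8, 94.5, 97.6, 109.0, 115.9, 131.5, 147.1, 155.0.
The total first reaches 111 DD on day 10.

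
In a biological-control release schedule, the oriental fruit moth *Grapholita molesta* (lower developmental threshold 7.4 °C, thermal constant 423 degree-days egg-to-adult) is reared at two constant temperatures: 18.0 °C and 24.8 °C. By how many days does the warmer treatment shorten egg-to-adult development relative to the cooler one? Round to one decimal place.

15.6 days

At 18.0 °C: 423 / (18.0 − 7.4) = 423 / 10.6 = 39.906 d.
At 24.8 °C: 423 / (24.8 − 7.4) = 423 / 17.4 = 24.310 d.
Difference = |39.906 − 24.310| = 15.595 ≈ 15.6 days.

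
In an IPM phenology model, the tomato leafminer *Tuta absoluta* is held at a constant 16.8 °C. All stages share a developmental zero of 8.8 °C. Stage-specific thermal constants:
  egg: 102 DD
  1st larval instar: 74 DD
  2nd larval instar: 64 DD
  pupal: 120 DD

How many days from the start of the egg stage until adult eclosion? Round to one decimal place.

Daily accumulation at 16.8 °C = 16.8 − 8.8 = 8.0 DD/day.
Total K = 102 + 74 + 64 + 120 = 360 DD.
Total duration = 360 / 8.0 = 45.000 ≈ 45.0 days.

45.0 days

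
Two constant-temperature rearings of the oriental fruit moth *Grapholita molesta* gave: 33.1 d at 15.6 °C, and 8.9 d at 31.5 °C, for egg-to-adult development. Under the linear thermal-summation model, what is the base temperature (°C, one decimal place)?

Equal thermal constants: D₁(T₁ − T_b) = D₂(T₂ − T_b).
33.1·(15.6 − T_b) = 8.9·(31.5 − T_b)
T_b = (33.1·15.6 − 8.9·31.5) / (33.1 − 8.9) = 236.01 / 24.2 = 9.752 °C ≈ 9.8 °C.

9.8 °C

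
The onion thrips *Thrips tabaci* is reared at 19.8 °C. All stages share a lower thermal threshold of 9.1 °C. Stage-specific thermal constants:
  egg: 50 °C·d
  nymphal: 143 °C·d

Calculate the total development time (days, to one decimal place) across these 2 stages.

Daily accumulation at 19.8 °C = 19.8 − 9.1 = 10.7 DD/day.
Total K = 50 + 143 = 193 DD.
Total duration = 193 / 10.7 = 18.037 ≈ 18.0 days.

18.0 days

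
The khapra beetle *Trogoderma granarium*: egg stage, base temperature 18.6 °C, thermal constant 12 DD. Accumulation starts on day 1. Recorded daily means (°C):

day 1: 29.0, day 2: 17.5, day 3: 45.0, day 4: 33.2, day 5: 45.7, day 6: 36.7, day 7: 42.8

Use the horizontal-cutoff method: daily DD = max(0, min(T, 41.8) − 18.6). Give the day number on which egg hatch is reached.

day 3

Daily DD above 18.6 °C (capped at 23.2): 10.4, 0.0, 23.2, 14.6, 23.2, 18.1, 23.2.
Cumulative: 10.4, 10.4, 33.6, 48.2, 71.4, 89.5, 112.7.
The total first reaches 12 DD on day 3.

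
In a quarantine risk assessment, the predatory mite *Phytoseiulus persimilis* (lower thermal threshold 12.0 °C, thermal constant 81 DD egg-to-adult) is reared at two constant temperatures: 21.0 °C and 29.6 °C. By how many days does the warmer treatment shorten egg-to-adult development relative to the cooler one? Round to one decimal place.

At 21.0 °C: 81 / (21.0 − 12.0) = 81 / 9.0 = 9.000 d.
At 29.6 °C: 81 / (29.6 − 12.0) = 81 / 17.6 = 4.602 d.
Difference = |9.000 − 4.602| = 4.398 ≈ 4.4 days.

4.4 days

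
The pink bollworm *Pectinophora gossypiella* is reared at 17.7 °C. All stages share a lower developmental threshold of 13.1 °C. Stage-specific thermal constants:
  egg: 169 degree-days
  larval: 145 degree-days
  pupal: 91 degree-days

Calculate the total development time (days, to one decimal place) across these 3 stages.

Daily accumulation at 17.7 °C = 17.7 − 13.1 = 4.6 DD/day.
Total K = 169 + 145 + 91 = 405 DD.
Total duration = 405 / 4.6 = 88.043 ≈ 88.0 days.

88.0 days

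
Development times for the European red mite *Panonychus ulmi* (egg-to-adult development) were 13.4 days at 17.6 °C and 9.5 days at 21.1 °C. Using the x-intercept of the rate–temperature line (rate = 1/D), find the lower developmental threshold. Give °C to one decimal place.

9.1 °C

Under the model K = D·(T − T_b), so D₁·(T₁ − T_b) = D₂·(T₂ − T_b).
13.4·(17.6 − T_b) = 9.5·(21.1 − T_b)
T_b = (13.4·17.6 − 9.5·21.1) / (13.4 − 9.5) = 35.39 / 3.9 = 9.074 °C ≈ 9.1 °C.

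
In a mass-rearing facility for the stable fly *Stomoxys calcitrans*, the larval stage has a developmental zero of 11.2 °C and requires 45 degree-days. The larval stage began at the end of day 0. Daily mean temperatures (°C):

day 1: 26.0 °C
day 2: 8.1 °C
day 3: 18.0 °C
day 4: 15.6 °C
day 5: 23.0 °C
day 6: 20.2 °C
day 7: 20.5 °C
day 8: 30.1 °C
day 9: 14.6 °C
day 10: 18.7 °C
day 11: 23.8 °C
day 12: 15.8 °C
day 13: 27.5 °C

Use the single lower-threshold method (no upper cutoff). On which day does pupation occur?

Daily DD above 11.2 °C: 14.8, 0.0, 6.8, 4.4, 11.8, 9.0, 9.3, 18.9, 3.4, 7.5, 12.6, 4.6, 16.3.
Cumulative: 14.8, 14.8, 21.6, 26.0, 37.8, 46.8, 56.1, 75.0, 78.4, 85.9, 98.5, 103.1, 119.4.
The total first reaches 45 DD on day 6.

day 6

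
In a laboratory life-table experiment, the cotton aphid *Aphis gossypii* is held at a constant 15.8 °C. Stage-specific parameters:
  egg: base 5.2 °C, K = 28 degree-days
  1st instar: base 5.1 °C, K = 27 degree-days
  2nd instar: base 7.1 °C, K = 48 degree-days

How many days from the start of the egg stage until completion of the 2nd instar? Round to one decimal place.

egg: 28 / (15.8 − 5.2) = 28 / 10.6 = 2.642 d.
1st instar: 27 / (15.8 − 5.1) = 27 / 10.7 = 2.523 d.
2nd instar: 48 / (15.8 − 7.1) = 48 / 8.7 = 5.517 d.
Sum = 10.682 ≈ 10.7 days.

10.7 days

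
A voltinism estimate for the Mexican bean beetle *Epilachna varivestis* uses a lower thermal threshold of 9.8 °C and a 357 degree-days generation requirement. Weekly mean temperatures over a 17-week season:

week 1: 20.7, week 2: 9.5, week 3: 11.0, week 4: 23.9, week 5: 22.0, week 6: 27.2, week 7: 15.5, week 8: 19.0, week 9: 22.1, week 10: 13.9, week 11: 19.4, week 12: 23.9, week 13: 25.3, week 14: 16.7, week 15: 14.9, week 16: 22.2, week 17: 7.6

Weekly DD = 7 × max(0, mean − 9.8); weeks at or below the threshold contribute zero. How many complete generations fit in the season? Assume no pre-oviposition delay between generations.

Weekly DD (7 × max(0, T̄ − 9.8)): 76.3, 0.0, 8.4, 98.7, 85.4, 121.8, 39.9, 64.4, 86.1, 28.7, 67.2, 98.7, 108.5, 48.3, 35.7, 86.8, 0.0.
Season total = 1054.9 DD.
Complete generations = ⌊1054.9 / 357⌋ = 2.

2 generations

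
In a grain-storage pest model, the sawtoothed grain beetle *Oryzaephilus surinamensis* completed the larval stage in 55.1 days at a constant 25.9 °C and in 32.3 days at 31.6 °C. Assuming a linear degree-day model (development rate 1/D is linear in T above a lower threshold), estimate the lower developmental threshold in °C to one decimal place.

17.8 °C

Equal thermal constants: D₁(T₁ − T_b) = D₂(T₂ − T_b).
55.1·(25.9 − T_b) = 32.3·(31.6 − T_b)
T_b = (55.1·25.9 − 32.3·31.6) / (55.1 − 32.3) = 406.41 / 22.8 = 17.825 °C ≈ 17.8 °C.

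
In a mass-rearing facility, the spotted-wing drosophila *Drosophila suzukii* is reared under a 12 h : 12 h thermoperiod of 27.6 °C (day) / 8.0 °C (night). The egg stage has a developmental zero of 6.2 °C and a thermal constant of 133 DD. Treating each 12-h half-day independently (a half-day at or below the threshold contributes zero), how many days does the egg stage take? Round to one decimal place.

11.5 days

Day half: max(0, 27.6 − 6.2) × 0.5 = 21.4 × 0.5 = 10.70 DD.
Night half: max(0, 8.0 − 6.2) × 0.5 = 1.8 × 0.5 = 0.90 DD.
Per 24 h: 11.60 DD/day.
Duration = 133 / 11.60 = 11.466 ≈ 11.5 days.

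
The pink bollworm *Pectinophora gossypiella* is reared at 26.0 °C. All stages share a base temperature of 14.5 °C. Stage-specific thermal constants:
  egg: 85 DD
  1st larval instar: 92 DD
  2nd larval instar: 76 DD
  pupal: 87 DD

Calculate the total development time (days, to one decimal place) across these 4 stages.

Daily accumulation at 26.0 °C = 26.0 − 14.5 = 11.5 DD/day.
Total K = 85 + 92 + 76 + 87 = 340 DD.
Total duration = 340 / 11.5 = 29.565 ≈ 29.6 days.

29.6 days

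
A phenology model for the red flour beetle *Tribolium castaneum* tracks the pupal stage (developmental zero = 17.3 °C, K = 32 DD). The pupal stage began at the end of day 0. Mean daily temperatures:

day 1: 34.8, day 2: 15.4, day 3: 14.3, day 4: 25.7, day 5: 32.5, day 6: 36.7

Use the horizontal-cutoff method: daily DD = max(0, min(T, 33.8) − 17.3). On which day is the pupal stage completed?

Daily DD above 17.3 °C (capped at 16.5): 16.5, 0.0, 0.0, 8.4, 15.2, 16.5.
Cumulative: 16.5, 16.5, 16.5, 24.9, 40.1, 56.6.
The total first reaches 32 DD on day 5.

day 5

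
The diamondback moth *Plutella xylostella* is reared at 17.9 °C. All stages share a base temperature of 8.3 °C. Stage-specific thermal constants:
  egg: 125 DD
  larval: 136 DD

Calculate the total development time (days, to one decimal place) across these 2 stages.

Daily accumulation at 17.9 °C = 17.9 − 8.3 = 9.6 DD/day.
Total K = 125 + 136 = 261 DD.
Total duration = 261 / 9.6 = 27.188 ≈ 27.2 days.

27.2 days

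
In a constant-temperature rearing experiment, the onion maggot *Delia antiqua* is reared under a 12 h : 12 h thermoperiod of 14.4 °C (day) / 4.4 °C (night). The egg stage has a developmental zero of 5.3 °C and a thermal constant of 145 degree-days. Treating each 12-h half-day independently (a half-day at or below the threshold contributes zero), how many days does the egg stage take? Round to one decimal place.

Day half: max(0, 14.4 − 5.3) × 0.5 = 9.1 × 0.5 = 4.55 DD.
Night half: max(0, 4.4 − 5.3) × 0.5 = 0.0 × 0.5 = 0.00 DD.
Per 24 h: 4.55 DD/day.
Duration = 145 / 4.55 = 31.868 ≈ 31.9 days.

31.9 days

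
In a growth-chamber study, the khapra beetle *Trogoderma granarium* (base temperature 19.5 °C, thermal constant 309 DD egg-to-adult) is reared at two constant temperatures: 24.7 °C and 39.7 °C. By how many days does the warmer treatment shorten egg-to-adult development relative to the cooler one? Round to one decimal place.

44.1 days

At 24.7 °C: 309 / (24.7 − 19.5) = 309 / 5.2 = 59.423 d.
At 39.7 °C: 309 / (39.7 − 19.5) = 309 / 20.2 = 15.297 d.
Difference = |59.423 − 15.297| = 44.126 ≈ 44.1 days.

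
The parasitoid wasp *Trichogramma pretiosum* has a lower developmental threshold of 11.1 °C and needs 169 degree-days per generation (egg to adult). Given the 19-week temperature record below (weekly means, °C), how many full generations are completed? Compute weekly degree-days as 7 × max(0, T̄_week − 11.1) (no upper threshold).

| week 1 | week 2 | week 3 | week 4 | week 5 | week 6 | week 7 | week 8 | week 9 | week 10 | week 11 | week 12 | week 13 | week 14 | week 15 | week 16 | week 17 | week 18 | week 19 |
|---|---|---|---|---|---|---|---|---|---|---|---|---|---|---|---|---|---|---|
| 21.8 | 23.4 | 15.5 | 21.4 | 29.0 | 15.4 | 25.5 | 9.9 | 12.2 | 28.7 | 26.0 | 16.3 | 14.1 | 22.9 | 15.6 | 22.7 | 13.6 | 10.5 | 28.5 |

Weekly DD (7 × max(0, T̄ − 11.1)): 74.9, 86.1, 30.8, 72.1, 125.3, 30.1, 100.8, 0.0, 7.7, 123.2, 104.3, 36.4, 21.0, 82.6, 31.5, 81.2, 17.5, 0.0, 121.8.
Season total = 1147.3 DD.
Complete generations = ⌊1147.3 / 169⌋ = 6.

6 generations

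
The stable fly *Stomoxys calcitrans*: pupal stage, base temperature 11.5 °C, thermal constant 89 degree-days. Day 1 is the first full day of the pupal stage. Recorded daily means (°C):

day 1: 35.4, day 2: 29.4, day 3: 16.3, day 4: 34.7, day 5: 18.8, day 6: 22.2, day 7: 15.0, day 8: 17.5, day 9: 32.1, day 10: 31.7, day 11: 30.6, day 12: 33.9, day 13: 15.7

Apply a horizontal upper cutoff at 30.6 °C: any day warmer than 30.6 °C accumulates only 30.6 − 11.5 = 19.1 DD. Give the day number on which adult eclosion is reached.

Daily DD above 11.5 °C (capped at 19.1): 19.1, 17.9, 4.8, 19.1, 7.3, 10.7, 3.5, 6.0, 19.1, 19.1, 19.1, 19.1, 4.2.
Cumulative: 19.1, 37.0, 41.8, 60.9, 68.2, 78.9, 82.4, 88.4, 107.5, 126.6, 145.7, 164.8, 169.0.
The total first reaches 89 DD on day 9.

day 9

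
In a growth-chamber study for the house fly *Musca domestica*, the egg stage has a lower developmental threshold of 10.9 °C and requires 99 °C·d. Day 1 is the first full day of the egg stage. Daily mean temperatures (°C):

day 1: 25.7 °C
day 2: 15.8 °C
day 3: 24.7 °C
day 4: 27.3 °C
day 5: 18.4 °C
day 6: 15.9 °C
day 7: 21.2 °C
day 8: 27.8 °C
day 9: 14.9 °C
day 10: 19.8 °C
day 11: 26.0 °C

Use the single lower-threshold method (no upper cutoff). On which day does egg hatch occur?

Daily DD above 10.9 °C: 14.8, 4.9, 13.8, 16.4, 7.5, 5.0, 10.3, 16.9, 4.0, 8.9, 15.1.
Cumulative: 14.8, 19.7, 33.5, 49.9, 57.4, 62.4, 72.7, 89.6, 93.6, 102.5, 117.6.
The total first reaches 99 DD on day 10.

day 10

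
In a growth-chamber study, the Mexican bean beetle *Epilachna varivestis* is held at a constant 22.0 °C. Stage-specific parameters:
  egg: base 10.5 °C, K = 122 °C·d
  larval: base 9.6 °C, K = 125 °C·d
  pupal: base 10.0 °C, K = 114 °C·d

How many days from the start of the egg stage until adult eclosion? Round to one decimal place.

30.2 days

egg: 122 / (22.0 − 10.5) = 122 / 11.5 = 10.609 d.
larval: 125 / (22.0 − 9.6) = 125 / 12.4 = 10.081 d.
pupal: 114 / (22.0 − 10.0) = 114 / 12.0 = 9.500 d.
Sum = 30.189 ≈ 30.2 days.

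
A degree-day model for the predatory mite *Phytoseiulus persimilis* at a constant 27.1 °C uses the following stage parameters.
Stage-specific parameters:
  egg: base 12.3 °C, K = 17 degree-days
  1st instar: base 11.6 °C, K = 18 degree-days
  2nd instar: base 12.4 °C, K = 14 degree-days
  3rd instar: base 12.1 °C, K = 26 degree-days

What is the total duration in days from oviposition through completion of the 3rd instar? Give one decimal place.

5.0 days

egg: 17 / (27.1 − 12.3) = 17 / 14.8 = 1.149 d.
1st instar: 18 / (27.1 − 11.6) = 18 / 15.5 = 1.161 d.
2nd instar: 14 / (27.1 − 12.4) = 14 / 14.7 = 0.952 d.
3rd instar: 26 / (27.1 − 12.1) = 26 / 15.0 = 1.733 d.
Sum = 4.996 ≈ 5.0 days.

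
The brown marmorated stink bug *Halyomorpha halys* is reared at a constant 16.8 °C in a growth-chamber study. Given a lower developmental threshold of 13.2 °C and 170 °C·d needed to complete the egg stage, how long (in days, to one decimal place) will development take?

Daily accumulation = 16.8 − 13.2 = 3.6 DD/day.
Duration = 170 / 3.6 = 47.222 ≈ 47.2 days.

47.2 days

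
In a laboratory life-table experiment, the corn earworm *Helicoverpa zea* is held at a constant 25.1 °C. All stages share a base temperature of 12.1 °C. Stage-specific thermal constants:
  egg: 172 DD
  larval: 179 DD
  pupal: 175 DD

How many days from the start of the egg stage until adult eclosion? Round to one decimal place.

Daily accumulation at 25.1 °C = 25.1 − 12.1 = 13.0 DD/day.
Total K = 172 + 179 + 175 = 526 DD.
Total duration = 526 / 13.0 = 40.462 ≈ 40.5 days.

40.5 days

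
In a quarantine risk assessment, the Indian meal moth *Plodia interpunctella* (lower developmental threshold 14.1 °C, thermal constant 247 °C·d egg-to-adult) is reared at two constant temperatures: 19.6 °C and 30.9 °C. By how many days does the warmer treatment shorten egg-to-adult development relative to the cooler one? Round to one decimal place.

At 19.6 °C: 247 / (19.6 − 14.1) = 247 / 5.5 = 44.909 d.
At 30.9 °C: 247 / (30.9 − 14.1) = 247 / 16.8 = 14.702 d.
Difference = |44.909 − 14.702| = 30.207 ≈ 30.2 days.

30.2 days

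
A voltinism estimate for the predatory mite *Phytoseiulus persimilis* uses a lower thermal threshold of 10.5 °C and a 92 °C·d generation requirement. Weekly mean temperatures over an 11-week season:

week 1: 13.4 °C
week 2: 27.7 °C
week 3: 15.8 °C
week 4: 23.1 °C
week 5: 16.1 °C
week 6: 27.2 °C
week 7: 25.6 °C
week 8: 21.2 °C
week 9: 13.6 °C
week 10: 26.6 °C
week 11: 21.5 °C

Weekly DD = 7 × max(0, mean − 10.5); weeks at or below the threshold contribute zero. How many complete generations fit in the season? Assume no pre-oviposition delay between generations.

Weekly DD (7 × max(0, T̄ − 10.5)): 20.3, 120.4, 37.1, 88.2, 39.2, 116.9, 105.7, 74.9, 21.7, 112.7, 77.0.
Season total = 814.1 DD.
Complete generations = ⌊814.1 / 92⌋ = 8.

8 generations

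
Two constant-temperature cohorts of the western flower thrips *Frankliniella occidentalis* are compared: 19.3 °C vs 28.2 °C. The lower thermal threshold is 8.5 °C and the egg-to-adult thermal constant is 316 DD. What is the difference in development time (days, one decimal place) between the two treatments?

At 19.3 °C: 316 / (19.3 − 8.5) = 316 / 10.8 = 29.259 d.
At 28.2 °C: 316 / (28.2 − 8.5) = 316 / 19.7 = 16.041 d.
Difference = |29.259 − 16.041| = 13.219 ≈ 13.2 days.

13.2 days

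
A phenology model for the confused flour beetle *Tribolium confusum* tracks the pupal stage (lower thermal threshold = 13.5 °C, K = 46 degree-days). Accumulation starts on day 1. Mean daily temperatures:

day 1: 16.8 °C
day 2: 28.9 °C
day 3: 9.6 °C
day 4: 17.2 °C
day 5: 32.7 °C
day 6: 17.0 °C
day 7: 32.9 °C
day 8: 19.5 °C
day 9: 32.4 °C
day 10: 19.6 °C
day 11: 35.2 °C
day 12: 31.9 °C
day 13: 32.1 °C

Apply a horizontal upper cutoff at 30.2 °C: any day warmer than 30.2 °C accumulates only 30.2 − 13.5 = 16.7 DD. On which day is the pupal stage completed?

day 7

Daily DD above 13.5 °C (capped at 16.7): 3.3, 15.4, 0.0, 3.7, 16.7, 3.5, 16.7, 6.0, 16.7, 6.1, 16.7, 16.7, 16.7.
Cumulative: 3.3, 18.7, 18.7, 22.4, 39.1, 42.6, 59.3, 65.3, 82.0, 88.1, 104.8, 121.5, 138.2.
The total first reaches 46 DD on day 7.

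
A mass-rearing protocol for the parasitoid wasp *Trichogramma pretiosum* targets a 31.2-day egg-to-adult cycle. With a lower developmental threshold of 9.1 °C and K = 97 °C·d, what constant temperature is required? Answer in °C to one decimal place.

Required daily accumulation = 97 / 31.2 = 3.109 DD/day.
T = T_base + 3.109 = 9.1 + 3.109 = 12.209 ≈ 12.2 °C.

12.2 °C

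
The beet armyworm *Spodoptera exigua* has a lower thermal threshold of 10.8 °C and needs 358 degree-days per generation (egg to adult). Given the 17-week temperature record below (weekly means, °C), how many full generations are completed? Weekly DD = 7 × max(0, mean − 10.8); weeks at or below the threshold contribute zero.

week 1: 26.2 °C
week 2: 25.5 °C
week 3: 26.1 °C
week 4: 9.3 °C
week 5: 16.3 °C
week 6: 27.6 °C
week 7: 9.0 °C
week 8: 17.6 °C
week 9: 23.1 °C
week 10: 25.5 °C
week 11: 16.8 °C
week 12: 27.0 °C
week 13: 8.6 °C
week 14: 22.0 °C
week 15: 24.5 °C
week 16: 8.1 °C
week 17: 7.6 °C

2 generations

Weekly DD (7 × max(0, T̄ − 10.8)): 107.8, 102.9, 107.1, 0.0, 38.5, 117.6, 0.0, 47.6, 86.1, 102.9, 42.0, 113.4, 0.0, 78.4, 95.9, 0.0, 0.0.
Season total = 1040.2 DD.
Complete generations = ⌊1040.2 / 358⌋ = 2.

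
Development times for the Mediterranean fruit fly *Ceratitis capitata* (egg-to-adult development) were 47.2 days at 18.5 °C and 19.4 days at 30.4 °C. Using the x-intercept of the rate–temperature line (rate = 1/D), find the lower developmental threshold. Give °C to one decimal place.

Equal thermal constants: D₁(T₁ − T_b) = D₂(T₂ − T_b).
47.2·(18.5 − T_b) = 19.4·(30.4 − T_b)
T_b = (47.2·18.5 − 19.4·30.4) / (47.2 − 19.4) = 283.44 / 27.8 = 10.196 °C ≈ 10.2 °C.

10.2 °C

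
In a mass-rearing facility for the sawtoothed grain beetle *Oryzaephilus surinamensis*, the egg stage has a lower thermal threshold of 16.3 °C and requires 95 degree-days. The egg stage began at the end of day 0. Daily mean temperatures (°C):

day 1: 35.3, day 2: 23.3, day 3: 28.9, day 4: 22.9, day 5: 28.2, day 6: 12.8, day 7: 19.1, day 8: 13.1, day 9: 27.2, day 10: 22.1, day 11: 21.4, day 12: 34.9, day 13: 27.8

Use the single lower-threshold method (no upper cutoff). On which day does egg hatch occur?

day 12

Daily DD above 16.3 °C: 19.0, 7.0, 12.6, 6.6, 11.9, 0.0, 2.8, 0.0, 10.9, 5.8, 5.1, 18.6, 11.5.
Cumulative: 19.0, 26.0, 38.6, 45.2, 57.1, 57.1, 59.9, 59.9, 70.8, 76.6, 81.7, 100.3, 111.8.
The total first reaches 95 DD on day 12.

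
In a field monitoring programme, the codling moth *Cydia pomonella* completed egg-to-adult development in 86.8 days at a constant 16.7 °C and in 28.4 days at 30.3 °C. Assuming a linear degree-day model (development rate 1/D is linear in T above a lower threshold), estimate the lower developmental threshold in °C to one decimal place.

Equal thermal constants: D₁(T₁ − T_b) = D₂(T₂ − T_b).
86.8·(16.7 − T_b) = 28.4·(30.3 − T_b)
T_b = (86.8·16.7 − 28.4·30.3) / (86.8 − 28.4) = 589.04 / 58.4 = 10.086 °C ≈ 10.1 °C.

10.1 °C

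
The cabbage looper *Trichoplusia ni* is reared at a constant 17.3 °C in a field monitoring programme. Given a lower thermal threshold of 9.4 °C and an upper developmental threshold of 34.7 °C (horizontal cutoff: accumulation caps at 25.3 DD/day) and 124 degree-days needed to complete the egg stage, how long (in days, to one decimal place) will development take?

Daily accumulation = 17.3 − 9.4 = 7.9 DD/day.
Duration = 124 / 7.9 = 15.696 ≈ 15.7 days.

15.7 days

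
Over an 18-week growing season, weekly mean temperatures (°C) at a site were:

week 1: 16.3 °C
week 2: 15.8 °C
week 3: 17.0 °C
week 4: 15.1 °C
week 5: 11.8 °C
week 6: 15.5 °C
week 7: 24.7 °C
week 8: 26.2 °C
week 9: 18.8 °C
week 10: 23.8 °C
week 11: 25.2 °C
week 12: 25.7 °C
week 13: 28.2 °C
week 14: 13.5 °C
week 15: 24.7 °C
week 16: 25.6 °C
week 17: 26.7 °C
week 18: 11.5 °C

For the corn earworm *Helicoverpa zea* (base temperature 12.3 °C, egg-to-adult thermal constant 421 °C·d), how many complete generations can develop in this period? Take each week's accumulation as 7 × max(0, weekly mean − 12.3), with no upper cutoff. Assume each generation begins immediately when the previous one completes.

Weekly DD (7 × max(0, T̄ − 12.3)): 28.0, 24.5, 32.9, 19.6, 0.0, 22.4, 86.8, 97.3, 45.5, 80.5, 90.3, 93.8, 111.3, 8.4, 86.8, 93.1, 100.8, 0.0.
Season total = 1022.0 DD.
Complete generations = ⌊1022.0 / 421⌋ = 2.

2 generations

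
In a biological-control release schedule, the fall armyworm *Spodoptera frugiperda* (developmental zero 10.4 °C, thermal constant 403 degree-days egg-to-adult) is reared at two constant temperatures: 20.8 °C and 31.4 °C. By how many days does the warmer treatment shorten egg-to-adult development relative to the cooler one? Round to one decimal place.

At 20.8 °C: 403 / (20.8 − 10.4) = 403 / 10.4 = 38.750 d.
At 31.4 °C: 403 / (31.4 − 10.4) = 403 / 21.0 = 19.190 d.
Difference = |38.750 − 19.190| = 19.560 ≈ 19.6 days.

19.6 days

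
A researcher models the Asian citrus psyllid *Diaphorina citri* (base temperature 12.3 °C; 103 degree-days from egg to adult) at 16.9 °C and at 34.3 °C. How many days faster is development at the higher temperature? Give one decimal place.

17.7 days

At 16.9 °C: 103 / (16.9 − 12.3) = 103 / 4.6 = 22.391 d.
At 34.3 °C: 103 / (34.3 − 12.3) = 103 / 22.0 = 4.682 d.
Difference = |22.391 − 4.682| = 17.709 ≈ 17.7 days.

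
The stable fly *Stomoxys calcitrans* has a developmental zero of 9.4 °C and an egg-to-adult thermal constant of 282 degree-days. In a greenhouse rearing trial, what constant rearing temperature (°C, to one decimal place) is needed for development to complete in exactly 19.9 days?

Required daily accumulation = 282 / 19.9 = 14.171 DD/day.
T = T_base + 14.171 = 9.4 + 14.171 = 23.571 ≈ 23.6 °C.

23.6 °C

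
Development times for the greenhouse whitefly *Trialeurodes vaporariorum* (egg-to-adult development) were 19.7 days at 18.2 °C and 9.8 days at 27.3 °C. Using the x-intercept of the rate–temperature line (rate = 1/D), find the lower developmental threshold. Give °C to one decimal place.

9.2 °C

Under the model K = D·(T − T_b), so D₁·(T₁ − T_b) = D₂·(T₂ − T_b).
19.7·(18.2 − T_b) = 9.8·(27.3 − T_b)
T_b = (19.7·18.2 − 9.8·27.3) / (19.7 − 9.8) = 91.00 / 9.9 = 9.192 °C ≈ 9.2 °C.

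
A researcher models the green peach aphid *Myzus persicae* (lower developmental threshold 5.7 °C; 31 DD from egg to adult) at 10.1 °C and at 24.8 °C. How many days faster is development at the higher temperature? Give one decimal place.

5.4 days

At 10.1 °C: 31 / (10.1 − 5.7) = 31 / 4.4 = 7.045 d.
At 24.8 °C: 31 / (24.8 − 5.7) = 31 / 19.1 = 1.623 d.
Difference = |7.045 − 1.623| = 5.422 ≈ 5.4 days.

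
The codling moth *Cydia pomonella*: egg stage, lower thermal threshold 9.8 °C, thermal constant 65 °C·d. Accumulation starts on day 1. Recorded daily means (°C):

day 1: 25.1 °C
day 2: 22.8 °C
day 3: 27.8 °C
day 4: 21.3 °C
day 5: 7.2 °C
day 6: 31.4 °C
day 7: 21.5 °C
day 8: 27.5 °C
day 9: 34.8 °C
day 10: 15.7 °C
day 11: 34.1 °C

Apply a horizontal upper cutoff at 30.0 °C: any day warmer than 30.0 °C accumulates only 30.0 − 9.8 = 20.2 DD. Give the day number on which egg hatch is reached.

day 6

Daily DD above 9.8 °C (capped at 20.2): 15.3, 13.0, 18.0, 11.5, 0.0, 20.2, 11.7, 17.7, 20.2, 5.9, 20.2.
Cumulative: 15.3, 28.3, 46.3, 57.8, 57.8, 78.0, 89.7, 107.4, 127.6, 133.5, 153.7.
The total first reaches 65 DD on day 6.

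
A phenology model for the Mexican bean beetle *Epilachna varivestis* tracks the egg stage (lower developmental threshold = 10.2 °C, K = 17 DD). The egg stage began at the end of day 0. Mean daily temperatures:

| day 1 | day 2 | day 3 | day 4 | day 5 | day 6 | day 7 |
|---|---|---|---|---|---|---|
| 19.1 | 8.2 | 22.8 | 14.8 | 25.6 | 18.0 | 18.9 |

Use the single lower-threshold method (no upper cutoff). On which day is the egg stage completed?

day 3

Daily DD above 10.2 °C: 8.9, 0.0, 12.6, 4.6, 15.4, 7.8, 8.7.
Cumulative: 8.9, 8.9, 21.5, 26.1, 41.5, 49.3, 58.0.
The total first reaches 17 DD on day 3.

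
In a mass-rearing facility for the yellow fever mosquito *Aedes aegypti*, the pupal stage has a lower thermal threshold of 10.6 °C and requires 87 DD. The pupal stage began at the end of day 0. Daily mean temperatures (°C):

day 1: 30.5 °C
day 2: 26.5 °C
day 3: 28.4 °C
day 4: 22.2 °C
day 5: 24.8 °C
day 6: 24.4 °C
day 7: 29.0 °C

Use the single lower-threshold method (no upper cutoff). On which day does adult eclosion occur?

Daily DD above 10.6 °C: 19.9, 15.9, 17.8, 11.6, 14.2, 13.8, 18.4.
Cumulative: 19.9, 35.8, 53.6, 65.2, 79.4, 93.2, 111.6.
The total first reaches 87 DD on day 6.

day 6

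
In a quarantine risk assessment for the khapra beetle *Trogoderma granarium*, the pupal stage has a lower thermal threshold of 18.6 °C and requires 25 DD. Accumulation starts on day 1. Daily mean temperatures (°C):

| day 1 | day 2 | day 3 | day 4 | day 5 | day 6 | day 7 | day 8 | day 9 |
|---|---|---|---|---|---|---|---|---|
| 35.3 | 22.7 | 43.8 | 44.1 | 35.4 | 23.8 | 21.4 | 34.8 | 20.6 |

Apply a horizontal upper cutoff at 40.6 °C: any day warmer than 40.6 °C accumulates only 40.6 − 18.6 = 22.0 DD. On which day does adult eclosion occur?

Daily DD above 18.6 °C (capped at 22.0): 16.7, 4.1, 22.0, 22.0, 16.8, 5.2, 2.8, 16.2, 2.0.
Cumulative: 16.7, 20.8, 42.8, 64.8, 81.6, 86.8, 89.6, 105.8, 107.8.
The total first reaches 25 DD on day 3.

day 3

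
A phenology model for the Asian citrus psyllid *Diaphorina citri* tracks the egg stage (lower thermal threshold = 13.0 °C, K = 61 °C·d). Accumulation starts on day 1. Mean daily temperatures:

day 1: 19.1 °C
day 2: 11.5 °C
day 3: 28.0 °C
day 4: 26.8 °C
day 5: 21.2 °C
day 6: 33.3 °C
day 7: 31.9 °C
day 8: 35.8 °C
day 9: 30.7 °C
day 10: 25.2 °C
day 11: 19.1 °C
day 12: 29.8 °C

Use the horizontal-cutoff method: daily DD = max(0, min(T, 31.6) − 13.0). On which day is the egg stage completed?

Daily DD above 13.0 °C (capped at 18.6): 6.1, 0.0, 15.0, 13.8, 8.2, 18.6, 18.6, 18.6, 17.7, 12.2, 6.1, 16.8.
Cumulative: 6.1, 6.1, 21.1, 34.9, 43.1, 61.7, 80.3, 98.9, 116.6, 128.8, 134.9, 151.7.
The total first reaches 61 DD on day 6.

day 6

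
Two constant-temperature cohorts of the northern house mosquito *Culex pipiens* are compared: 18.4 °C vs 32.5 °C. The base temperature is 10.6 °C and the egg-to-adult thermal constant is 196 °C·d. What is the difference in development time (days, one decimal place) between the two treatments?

At 18.4 °C: 196 / (18.4 − 10.6) = 196 / 7.8 = 25.128 d.
At 32.5 °C: 196 / (32.5 − 10.6) = 196 / 21.9 = 8.950 d.
Difference = |25.128 − 8.950| = 16.178 ≈ 16.2 days.

16.2 days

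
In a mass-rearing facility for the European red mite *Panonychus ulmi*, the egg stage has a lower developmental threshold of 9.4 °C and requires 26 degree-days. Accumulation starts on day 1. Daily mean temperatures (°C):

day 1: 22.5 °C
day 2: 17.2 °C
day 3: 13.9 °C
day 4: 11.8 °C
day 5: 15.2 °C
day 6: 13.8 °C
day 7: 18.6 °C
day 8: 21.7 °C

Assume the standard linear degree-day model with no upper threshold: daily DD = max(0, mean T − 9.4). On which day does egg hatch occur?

Daily DD above 9.4 °C: 13.1, 7.8, 4.5, 2.4, 5.8, 4.4, 9.2, 12.3.
Cumulative: 13.1, 20.9, 25.4, 27.8, 33.6, 38.0, 47.2, 59.5.
The total first reaches 26 DD on day 4.

day 4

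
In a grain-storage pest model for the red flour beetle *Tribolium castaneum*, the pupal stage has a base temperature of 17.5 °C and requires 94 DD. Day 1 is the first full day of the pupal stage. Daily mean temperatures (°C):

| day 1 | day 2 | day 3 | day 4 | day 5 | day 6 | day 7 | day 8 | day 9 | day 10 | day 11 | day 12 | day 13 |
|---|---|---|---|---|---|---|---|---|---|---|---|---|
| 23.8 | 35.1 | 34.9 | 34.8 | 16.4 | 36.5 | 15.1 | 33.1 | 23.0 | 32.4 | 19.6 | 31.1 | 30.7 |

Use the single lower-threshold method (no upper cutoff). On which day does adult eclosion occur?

day 9

Daily DD above 17.5 °C: 6.3, 17.6, 17.4, 17.3, 0.0, 19.0, 0.0, 15.6, 5.5, 14.9, 2.1, 13.6, 13.2.
Cumulative: 6.3, 23.9, 41.3, 58.6, 58.6, 77.6, 77.6, 93.2, 98.7, 113.6, 115.7, 129.3, 142.5.
The total first reaches 94 DD on day 9.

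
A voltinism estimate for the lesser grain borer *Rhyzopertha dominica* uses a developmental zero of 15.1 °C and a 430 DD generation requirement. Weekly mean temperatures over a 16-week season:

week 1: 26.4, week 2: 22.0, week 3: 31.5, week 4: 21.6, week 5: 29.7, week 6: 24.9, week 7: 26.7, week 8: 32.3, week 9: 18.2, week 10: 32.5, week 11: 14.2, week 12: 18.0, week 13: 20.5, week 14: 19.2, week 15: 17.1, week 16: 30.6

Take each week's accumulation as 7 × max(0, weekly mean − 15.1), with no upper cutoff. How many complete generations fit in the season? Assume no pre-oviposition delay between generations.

2 generations

Weekly DD (7 × max(0, T̄ − 15.1)): 79.1, 48.3, 114.8, 45.5, 102.2, 68.6, 81.2, 120.4, 21.7, 121.8, 0.0, 20.3, 37.8, 28.7, 14.0, 108.5.
Season total = 1012.9 DD.
Complete generations = ⌊1012.9 / 430⌋ = 2.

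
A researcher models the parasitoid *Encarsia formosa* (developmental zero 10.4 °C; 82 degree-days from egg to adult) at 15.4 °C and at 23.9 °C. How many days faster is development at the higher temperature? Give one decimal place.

At 15.4 °C: 82 / (15.4 − 10.4) = 82 / 5.0 = 16.400 d.
At 23.9 °C: 82 / (23.9 − 10.4) = 82 / 13.5 = 6.074 d.
Difference = |16.400 − 6.074| = 10.326 ≈ 10.3 days.

10.3 days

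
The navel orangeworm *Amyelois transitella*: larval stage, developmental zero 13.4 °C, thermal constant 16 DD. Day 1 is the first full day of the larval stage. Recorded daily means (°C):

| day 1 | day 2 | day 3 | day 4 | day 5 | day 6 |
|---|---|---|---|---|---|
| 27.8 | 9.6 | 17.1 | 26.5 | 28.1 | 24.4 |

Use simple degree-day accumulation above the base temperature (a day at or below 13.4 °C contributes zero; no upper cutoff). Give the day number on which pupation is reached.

day 3

Daily DD above 13.4 °C: 14.4, 0.0, 3.7, 13.1, 14.7, 11.0.
Cumulative: 14.4, 14.4, 18.1, 31.2, 45.9, 56.9.
The total first reaches 16 DD on day 3.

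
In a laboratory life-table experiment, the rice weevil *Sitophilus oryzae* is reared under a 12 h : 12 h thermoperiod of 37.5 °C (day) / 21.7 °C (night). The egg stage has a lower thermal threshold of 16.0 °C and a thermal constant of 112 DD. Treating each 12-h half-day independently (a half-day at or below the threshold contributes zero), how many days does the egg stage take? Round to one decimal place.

8.2 days

Day half: max(0, 37.5 − 16.0) × 0.5 = 21.5 × 0.5 = 10.75 DD.
Night half: max(0, 21.7 − 16.0) × 0.5 = 5.7 × 0.5 = 2.85 DD.
Per 24 h: 13.60 DD/day.
Duration = 112 / 13.60 = 8.235 ≈ 8.2 days.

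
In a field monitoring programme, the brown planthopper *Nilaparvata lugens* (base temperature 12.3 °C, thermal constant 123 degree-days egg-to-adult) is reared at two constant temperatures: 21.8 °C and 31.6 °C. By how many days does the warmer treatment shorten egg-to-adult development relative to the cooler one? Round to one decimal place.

6.6 days

At 21.8 °C: 123 / (21.8 − 12.3) = 123 / 9.5 = 12.947 d.
At 31.6 °C: 123 / (31.6 − 12.3) = 123 / 19.3 = 6.373 d.
Difference = |12.947 − 6.373| = 6.574 ≈ 6.6 days.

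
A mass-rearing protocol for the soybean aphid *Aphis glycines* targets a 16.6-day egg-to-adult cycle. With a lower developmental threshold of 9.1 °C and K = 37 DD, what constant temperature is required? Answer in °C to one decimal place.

Required daily accumulation = 37 / 16.6 = 2.229 DD/day.
T = T_base + 2.229 = 9.1 + 2.229 = 11.329 ≈ 11.3 °C.

11.3 °C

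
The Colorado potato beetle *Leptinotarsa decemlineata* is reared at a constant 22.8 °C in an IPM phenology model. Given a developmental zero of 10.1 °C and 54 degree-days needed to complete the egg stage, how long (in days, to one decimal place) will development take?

Daily accumulation = 22.8 − 10.1 = 12.7 DD/day.
Duration = 54 / 12.7 = 4.252 ≈ 4.3 days.

4.3 days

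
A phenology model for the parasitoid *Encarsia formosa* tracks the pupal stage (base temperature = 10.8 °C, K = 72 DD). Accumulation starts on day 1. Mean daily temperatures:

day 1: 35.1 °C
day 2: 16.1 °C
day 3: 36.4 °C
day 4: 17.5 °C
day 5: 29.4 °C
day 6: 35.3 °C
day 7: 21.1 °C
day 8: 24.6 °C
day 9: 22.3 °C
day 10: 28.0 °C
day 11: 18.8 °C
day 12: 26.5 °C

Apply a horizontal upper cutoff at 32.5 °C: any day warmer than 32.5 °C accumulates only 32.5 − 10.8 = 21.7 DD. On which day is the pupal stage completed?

Daily DD above 10.8 °C (capped at 21.7): 21.7, 5.3, 21.7, 6.7, 18.6, 21.7, 10.3, 13.8, 11.5, 17.2, 8.0, 15.7.
Cumulative: 21.7, 27.0, 48.7, 55.4, 74.0, 95.7, 106.0, 119.8, 131.3, 148.5, 156.5, 172.2.
The total first reaches 72 DD on day 5.

day 5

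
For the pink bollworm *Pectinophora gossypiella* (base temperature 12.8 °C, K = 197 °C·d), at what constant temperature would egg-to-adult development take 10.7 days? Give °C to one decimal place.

Required daily accumulation = 197 / 10.7 = 18.411 DD/day.
T = T_base + 18.411 = 12.8 + 18.411 = 31.211 ≈ 31.2 °C.

31.2 °C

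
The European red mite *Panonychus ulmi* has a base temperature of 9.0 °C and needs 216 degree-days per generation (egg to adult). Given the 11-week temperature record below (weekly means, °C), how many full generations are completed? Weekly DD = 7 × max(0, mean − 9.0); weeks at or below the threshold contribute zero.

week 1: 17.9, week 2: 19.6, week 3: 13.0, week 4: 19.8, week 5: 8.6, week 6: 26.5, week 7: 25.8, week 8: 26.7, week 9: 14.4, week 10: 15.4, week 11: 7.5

Weekly DD (7 × max(0, T̄ − 9.0)): 62.3, 74.2, 28.0, 75.6, 0.0, 122.5, 117.6, 123.9, 37.8, 44.8, 0.0.
Season total = 686.7 DD.
Complete generations = ⌊686.7 / 216⌋ = 3.

3 generations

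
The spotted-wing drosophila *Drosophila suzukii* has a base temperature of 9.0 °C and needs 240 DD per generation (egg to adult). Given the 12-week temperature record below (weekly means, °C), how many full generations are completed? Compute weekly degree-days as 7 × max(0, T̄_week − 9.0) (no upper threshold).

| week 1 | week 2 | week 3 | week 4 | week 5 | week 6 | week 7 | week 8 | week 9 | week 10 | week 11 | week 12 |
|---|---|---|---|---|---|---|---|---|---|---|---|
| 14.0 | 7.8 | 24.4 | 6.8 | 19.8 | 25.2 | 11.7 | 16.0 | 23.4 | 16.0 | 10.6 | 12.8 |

Weekly DD (7 × max(0, T̄ − 9.0)): 35.0, 0.0, 107.8, 0.0, 75.6, 113.4, 18.9, 49.0, 100.8, 49.0, 11.2, 26.6.
Season total = 587.3 DD.
Complete generations = ⌊587.3 / 240⌋ = 2.

2 generations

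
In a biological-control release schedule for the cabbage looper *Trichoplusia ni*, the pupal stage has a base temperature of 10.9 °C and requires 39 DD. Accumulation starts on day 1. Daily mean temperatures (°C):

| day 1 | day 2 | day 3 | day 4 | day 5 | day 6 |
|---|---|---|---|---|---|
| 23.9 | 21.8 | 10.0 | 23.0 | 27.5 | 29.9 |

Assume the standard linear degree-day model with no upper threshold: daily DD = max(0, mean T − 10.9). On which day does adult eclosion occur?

day 5

Daily DD above 10.9 °C: 13.0, 10.9, 0.0, 12.1, 16.6, 19.0.
Cumulative: 13.0, 23.9, 23.9, 36.0, 52.6, 71.6.
The total first reaches 39 DD on day 5.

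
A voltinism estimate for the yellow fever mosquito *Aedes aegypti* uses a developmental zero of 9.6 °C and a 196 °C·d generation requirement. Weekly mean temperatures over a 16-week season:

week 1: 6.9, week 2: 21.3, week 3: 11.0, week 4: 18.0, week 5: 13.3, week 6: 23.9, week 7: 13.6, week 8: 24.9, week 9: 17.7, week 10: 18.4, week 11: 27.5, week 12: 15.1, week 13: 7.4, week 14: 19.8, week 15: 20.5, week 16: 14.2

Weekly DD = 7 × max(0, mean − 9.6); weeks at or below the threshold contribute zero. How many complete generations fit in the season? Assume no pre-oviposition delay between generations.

4 generations

Weekly DD (7 × max(0, T̄ − 9.6)): 0.0, 81.9, 9.8, 58.8, 25.9, 100.1, 28.0, 107.1, 56.7, 61.6, 125.3, 38.5, 0.0, 71.4, 76.3, 32.2.
Season total = 873.6 DD.
Complete generations = ⌊873.6 / 196⌋ = 4.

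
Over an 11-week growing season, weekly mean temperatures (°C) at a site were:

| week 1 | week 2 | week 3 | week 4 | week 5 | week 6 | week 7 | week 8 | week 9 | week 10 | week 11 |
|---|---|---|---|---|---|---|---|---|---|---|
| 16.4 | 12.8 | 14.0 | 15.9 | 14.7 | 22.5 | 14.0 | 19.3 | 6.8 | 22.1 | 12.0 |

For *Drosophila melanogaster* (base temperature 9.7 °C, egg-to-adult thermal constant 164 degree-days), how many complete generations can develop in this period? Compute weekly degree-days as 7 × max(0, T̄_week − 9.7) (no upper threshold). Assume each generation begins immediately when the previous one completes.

Weekly DD (7 × max(0, T̄ − 9.7)): 46.9, 21.7, 30.1, 43.4, 35.0, 89.6, 30.1, 67.2, 0.0, 86.8, 16.1.
Season total = 466.9 DD.
Complete generations = ⌊466.9 / 164⌋ = 2.

2 generations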